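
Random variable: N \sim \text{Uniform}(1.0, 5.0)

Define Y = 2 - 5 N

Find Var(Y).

For Y = aN + b: Var(Y) = a² * Var(N)
Var(N) = (5 - 1)^2/12 = 1.3333333
Var(Y) = (-5)² * 1.3333333 = 25 * 1.3333333 = 33.333333

33.333333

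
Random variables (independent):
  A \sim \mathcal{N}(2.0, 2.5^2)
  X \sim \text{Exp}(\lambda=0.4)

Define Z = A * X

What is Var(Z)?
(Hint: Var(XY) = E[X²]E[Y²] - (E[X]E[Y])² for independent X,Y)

Var(XY) = E[X²]E[Y²] - (E[X]E[Y])²
E[A] = 2, Var(A) = 6.25
E[X] = 2.5, Var(X) = 6.25
E[A²] = 6.25 + 2² = 10.25
E[X²] = 6.25 + 2.5² = 12.5
Var(Z) = 10.25*12.5 - (2*2.5)²
= 128.125 - 25 = 103.125

103.125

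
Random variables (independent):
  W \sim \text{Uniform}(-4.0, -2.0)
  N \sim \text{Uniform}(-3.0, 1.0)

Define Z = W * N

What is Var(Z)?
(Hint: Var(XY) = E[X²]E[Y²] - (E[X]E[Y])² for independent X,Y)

Var(XY) = E[X²]E[Y²] - (E[X]E[Y])²
E[W] = -3, Var(W) = 0.33333333
E[N] = -1, Var(N) = 1.3333333
E[W²] = 0.33333333 + (-3)² = 9.3333333
E[N²] = 1.3333333 + (-1)² = 2.3333333
Var(Z) = 9.3333333*2.3333333 - (-3*(-1))²
= 21.777778 - 9 = 12.777778

12.777778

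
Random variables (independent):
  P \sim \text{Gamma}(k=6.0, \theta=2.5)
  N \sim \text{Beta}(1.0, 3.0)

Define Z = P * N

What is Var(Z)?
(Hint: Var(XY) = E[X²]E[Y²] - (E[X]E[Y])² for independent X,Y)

Var(XY) = E[X²]E[Y²] - (E[X]E[Y])²
E[P] = 15, Var(P) = 37.5
E[N] = 0.25, Var(N) = 0.0375
E[P²] = 37.5 + 15² = 262.5
E[N²] = 0.0375 + 0.25² = 0.1
Var(Z) = 262.5*0.1 - (15*0.25)²
= 26.25 - 14.0625 = 12.1875

12.1875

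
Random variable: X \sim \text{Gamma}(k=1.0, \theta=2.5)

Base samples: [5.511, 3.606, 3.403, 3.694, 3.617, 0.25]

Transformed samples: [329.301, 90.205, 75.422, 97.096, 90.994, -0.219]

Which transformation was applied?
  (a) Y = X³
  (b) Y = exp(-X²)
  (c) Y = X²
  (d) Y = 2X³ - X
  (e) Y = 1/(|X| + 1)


Checking option (d) Y = 2X³ - X:
  X = 5.511 -> Y = 329.301 ✓
  X = 3.606 -> Y = 90.205 ✓
  X = 3.403 -> Y = 75.422 ✓
All samples match this transformation.

(d) 2X³ - X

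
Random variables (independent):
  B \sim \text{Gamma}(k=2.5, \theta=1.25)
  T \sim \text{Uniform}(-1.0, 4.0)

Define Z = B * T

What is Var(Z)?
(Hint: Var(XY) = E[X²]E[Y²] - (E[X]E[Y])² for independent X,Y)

Var(XY) = E[X²]E[Y²] - (E[X]E[Y])²
E[B] = 3.125, Var(B) = 3.90625
E[T] = 1.5, Var(T) = 2.0833333
E[B²] = 3.90625 + 3.125² = 13.671875
E[T²] = 2.0833333 + 1.5² = 4.3333333
Var(Z) = 13.671875*4.3333333 - (3.125*1.5)²
= 59.244792 - 21.972656 = 37.272135

37.272135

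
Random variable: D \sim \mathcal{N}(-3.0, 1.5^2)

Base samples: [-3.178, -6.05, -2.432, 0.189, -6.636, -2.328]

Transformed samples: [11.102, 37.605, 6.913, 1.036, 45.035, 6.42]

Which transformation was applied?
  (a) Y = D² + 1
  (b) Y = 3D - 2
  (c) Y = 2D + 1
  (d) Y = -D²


Checking option (a) Y = D² + 1:
  D = -3.178 -> Y = 11.102 ✓
  D = -6.05 -> Y = 37.605 ✓
  D = -2.432 -> Y = 6.913 ✓
All samples match this transformation.

(a) D² + 1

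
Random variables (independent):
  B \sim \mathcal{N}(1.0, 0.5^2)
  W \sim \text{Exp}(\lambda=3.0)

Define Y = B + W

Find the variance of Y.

For independent RVs: Var(aX + bY) = a²Var(X) + b²Var(Y)
Var(B) = 0.25
Var(W) = 0.11111111
Var(Y) = 1²*0.25 + 1²*0.11111111
= 1*0.25 + 1*0.11111111 = 0.36111111

0.36111111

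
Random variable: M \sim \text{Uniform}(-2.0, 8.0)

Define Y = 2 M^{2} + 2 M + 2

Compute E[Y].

E[Y] = 2*E[M²] + 2*E[M] + 2
E[M] = 3
E[M²] = Var(M) + (E[M])² = 8.3333333 + 9 = 17.333333
E[Y] = 2*17.333333 + 2*3 + 2 = 42.666667

42.666667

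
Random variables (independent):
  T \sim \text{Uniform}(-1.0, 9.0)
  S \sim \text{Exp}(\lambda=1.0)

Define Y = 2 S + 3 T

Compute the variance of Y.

For independent RVs: Var(aX + bY) = a²Var(X) + b²Var(Y)
Var(T) = 8.3333333
Var(S) = 1
Var(Y) = 3²*8.3333333 + 2²*1
= 9*8.3333333 + 4*1 = 79

79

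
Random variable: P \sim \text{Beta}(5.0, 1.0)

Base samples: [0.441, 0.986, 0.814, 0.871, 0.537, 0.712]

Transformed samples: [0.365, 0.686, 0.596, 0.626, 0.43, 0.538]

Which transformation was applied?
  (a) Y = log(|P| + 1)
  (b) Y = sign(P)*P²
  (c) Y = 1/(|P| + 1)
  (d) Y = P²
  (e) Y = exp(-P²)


Checking option (a) Y = log(|P| + 1):
  P = 0.441 -> Y = 0.365 ✓
  P = 0.986 -> Y = 0.686 ✓
  P = 0.814 -> Y = 0.596 ✓
All samples match this transformation.

(a) log(|P| + 1)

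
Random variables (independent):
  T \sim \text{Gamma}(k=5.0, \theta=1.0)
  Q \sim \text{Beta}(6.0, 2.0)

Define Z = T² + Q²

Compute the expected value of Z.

E[Z] = E[T²] + E[Q²]
E[T²] = Var(T) + E[T]² = 5 + 25 = 30
E[Q²] = Var(Q) + E[Q]² = 0.020833333 + 0.5625 = 0.58333333
E[Z] = 30 + 0.58333333 = 30.583333

30.583333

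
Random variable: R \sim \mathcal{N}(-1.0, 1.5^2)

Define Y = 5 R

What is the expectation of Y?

For Y = 5R:
E[Y] = 5 * E[R]
E[R] = -1.0 = -1
E[Y] = 5 * (-1) = -5

-5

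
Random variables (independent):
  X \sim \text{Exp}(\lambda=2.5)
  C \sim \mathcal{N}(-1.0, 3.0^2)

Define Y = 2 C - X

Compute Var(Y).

For independent RVs: Var(aX + bY) = a²Var(X) + b²Var(Y)
Var(X) = 0.16
Var(C) = 9
Var(Y) = (-1)²*0.16 + 2²*9
= 1*0.16 + 4*9 = 36.16

36.16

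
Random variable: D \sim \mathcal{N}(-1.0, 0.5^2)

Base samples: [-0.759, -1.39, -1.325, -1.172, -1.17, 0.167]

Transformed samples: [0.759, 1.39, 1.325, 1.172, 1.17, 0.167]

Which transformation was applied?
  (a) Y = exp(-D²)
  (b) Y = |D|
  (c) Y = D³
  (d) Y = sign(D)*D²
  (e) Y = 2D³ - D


Checking option (b) Y = |D|:
  D = -0.759 -> Y = 0.759 ✓
  D = -1.39 -> Y = 1.39 ✓
  D = -1.325 -> Y = 1.325 ✓
All samples match this transformation.

(b) |D|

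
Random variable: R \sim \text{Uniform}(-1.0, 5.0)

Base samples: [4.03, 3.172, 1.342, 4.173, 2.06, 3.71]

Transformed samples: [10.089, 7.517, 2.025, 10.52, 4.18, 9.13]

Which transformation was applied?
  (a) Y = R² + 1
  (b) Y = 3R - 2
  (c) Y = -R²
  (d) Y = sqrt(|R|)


Checking option (b) Y = 3R - 2:
  R = 4.03 -> Y = 10.089 ✓
  R = 3.172 -> Y = 7.517 ✓
  R = 1.342 -> Y = 2.025 ✓
All samples match this transformation.

(b) 3R - 2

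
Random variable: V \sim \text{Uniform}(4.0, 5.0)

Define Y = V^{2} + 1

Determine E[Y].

E[Y] = 1*E[V²] + 1
E[V] = 4.5
E[V²] = Var(V) + (E[V])² = 0.083333333 + 20.25 = 20.333333
E[Y] = 1*20.333333 + 1 = 21.333333

21.333333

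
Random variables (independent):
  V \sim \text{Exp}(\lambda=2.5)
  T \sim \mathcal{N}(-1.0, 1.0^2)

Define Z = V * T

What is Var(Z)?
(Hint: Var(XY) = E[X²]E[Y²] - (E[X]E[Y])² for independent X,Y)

Var(XY) = E[X²]E[Y²] - (E[X]E[Y])²
E[V] = 0.4, Var(V) = 0.16
E[T] = -1, Var(T) = 1
E[V²] = 0.16 + 0.4² = 0.32
E[T²] = 1 + (-1)² = 2
Var(Z) = 0.32*2 - (0.4*(-1))²
= 0.64 - 0.16 = 0.48

0.48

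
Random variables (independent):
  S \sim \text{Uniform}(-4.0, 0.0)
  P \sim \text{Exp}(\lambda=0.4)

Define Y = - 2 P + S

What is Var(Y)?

For independent RVs: Var(aX + bY) = a²Var(X) + b²Var(Y)
Var(S) = 1.3333333
Var(P) = 6.25
Var(Y) = 1²*1.3333333 + (-2)²*6.25
= 1*1.3333333 + 4*6.25 = 26.333333

26.333333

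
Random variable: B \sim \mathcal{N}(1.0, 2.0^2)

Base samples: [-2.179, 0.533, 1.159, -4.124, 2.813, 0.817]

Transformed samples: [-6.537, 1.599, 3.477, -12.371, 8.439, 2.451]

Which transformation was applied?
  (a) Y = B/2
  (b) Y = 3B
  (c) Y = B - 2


Checking option (b) Y = 3B:
  B = -2.179 -> Y = -6.537 ✓
  B = 0.533 -> Y = 1.599 ✓
  B = 1.159 -> Y = 3.477 ✓
All samples match this transformation.

(b) 3B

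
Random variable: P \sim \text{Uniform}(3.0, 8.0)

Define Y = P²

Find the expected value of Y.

Using E[X²] = Var(X) + (E[X])²:
E[P] = 5.5
Var(P) = (8 - 3)^2/12 = 2.0833333
E[P²] = 2.0833333 + 5.5² = 2.0833333 + 30.25 = 32.333333

32.333333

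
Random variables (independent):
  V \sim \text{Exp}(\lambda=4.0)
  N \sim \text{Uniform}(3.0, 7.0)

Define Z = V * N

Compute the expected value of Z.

For independent RVs: E[XY] = E[X]*E[Y]
E[V] = 0.25
E[N] = 5
E[Z] = 0.25 * 5 = 1.25

1.25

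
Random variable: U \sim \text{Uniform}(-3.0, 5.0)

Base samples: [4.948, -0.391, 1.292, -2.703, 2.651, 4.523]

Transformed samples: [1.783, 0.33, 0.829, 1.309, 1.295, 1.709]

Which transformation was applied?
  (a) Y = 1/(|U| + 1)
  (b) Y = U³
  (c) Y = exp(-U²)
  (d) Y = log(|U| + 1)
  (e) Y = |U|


Checking option (d) Y = log(|U| + 1):
  U = 4.948 -> Y = 1.783 ✓
  U = -0.391 -> Y = 0.33 ✓
  U = 1.292 -> Y = 0.829 ✓
All samples match this transformation.

(d) log(|U| + 1)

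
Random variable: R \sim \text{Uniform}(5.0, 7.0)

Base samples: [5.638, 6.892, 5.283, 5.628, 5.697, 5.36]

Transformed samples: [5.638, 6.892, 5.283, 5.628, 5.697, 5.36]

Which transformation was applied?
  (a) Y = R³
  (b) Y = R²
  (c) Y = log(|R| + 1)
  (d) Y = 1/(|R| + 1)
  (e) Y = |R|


Checking option (e) Y = |R|:
  R = 5.638 -> Y = 5.638 ✓
  R = 6.892 -> Y = 6.892 ✓
  R = 5.283 -> Y = 5.283 ✓
All samples match this transformation.

(e) |R|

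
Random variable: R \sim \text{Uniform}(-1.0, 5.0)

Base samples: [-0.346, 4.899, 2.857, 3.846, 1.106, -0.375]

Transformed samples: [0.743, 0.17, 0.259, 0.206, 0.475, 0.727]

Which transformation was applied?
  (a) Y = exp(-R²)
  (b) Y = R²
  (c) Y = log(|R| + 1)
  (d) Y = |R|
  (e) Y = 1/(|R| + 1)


Checking option (e) Y = 1/(|R| + 1):
  R = -0.346 -> Y = 0.743 ✓
  R = 4.899 -> Y = 0.17 ✓
  R = 2.857 -> Y = 0.259 ✓
All samples match this transformation.

(e) 1/(|R| + 1)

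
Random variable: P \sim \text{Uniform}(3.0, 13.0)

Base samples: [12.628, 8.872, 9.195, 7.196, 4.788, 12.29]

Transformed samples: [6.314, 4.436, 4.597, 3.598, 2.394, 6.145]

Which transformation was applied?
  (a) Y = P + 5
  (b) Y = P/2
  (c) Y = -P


Checking option (b) Y = P/2:
  P = 12.628 -> Y = 6.314 ✓
  P = 8.872 -> Y = 4.436 ✓
  P = 9.195 -> Y = 4.597 ✓
All samples match this transformation.

(b) P/2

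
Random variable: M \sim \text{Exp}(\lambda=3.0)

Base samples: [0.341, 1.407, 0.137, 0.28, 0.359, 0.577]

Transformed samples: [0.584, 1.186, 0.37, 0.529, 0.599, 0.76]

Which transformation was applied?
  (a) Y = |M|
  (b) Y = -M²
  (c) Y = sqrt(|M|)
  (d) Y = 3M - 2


Checking option (c) Y = sqrt(|M|):
  M = 0.341 -> Y = 0.584 ✓
  M = 1.407 -> Y = 1.186 ✓
  M = 0.137 -> Y = 0.37 ✓
All samples match this transformation.

(c) sqrt(|M|)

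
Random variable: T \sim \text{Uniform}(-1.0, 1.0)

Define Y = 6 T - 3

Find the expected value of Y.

For Y = 6T - 3:
E[Y] = 6 * E[T] - 3
E[T] = (-1 + 1)/2 = 0
E[Y] = 6 * 0 - 3 = -3

-3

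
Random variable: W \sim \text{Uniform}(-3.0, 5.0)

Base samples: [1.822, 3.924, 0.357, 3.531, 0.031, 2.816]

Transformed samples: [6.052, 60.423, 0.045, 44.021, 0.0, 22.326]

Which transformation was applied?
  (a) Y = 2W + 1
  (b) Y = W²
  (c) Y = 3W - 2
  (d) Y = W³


Checking option (d) Y = W³:
  W = 1.822 -> Y = 6.052 ✓
  W = 3.924 -> Y = 60.423 ✓
  W = 0.357 -> Y = 0.045 ✓
All samples match this transformation.

(d) W³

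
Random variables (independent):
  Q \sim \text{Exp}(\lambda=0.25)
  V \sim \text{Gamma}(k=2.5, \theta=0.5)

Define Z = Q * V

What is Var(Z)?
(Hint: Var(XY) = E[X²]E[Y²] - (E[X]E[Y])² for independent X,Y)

Var(XY) = E[X²]E[Y²] - (E[X]E[Y])²
E[Q] = 4, Var(Q) = 16
E[V] = 1.25, Var(V) = 0.625
E[Q²] = 16 + 4² = 32
E[V²] = 0.625 + 1.25² = 2.1875
Var(Z) = 32*2.1875 - (4*1.25)²
= 70 - 25 = 45

45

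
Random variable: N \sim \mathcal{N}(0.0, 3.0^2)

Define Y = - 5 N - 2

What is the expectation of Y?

For Y = -5N - 2:
E[Y] = -5 * E[N] - 2
E[N] = 0.0 = 0
E[Y] = -5 * 0 - 2 = -2

-2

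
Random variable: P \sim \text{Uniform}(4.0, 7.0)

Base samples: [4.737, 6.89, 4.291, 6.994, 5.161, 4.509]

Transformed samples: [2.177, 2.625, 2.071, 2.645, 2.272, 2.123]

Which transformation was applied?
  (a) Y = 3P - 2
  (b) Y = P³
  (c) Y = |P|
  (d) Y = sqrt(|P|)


Checking option (d) Y = sqrt(|P|):
  P = 4.737 -> Y = 2.177 ✓
  P = 6.89 -> Y = 2.625 ✓
  P = 4.291 -> Y = 2.071 ✓
All samples match this transformation.

(d) sqrt(|P|)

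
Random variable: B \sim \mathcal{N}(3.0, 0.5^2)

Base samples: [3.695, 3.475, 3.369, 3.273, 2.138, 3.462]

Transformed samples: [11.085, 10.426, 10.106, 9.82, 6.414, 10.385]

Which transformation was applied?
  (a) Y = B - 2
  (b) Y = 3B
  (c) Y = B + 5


Checking option (b) Y = 3B:
  B = 3.695 -> Y = 11.085 ✓
  B = 3.475 -> Y = 10.426 ✓
  B = 3.369 -> Y = 10.106 ✓
All samples match this transformation.

(b) 3B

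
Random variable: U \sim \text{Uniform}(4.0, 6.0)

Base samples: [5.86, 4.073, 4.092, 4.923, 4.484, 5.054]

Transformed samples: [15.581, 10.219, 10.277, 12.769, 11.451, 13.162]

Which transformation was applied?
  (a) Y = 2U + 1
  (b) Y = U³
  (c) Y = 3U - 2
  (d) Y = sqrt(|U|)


Checking option (c) Y = 3U - 2:
  U = 5.86 -> Y = 15.581 ✓
  U = 4.073 -> Y = 10.219 ✓
  U = 4.092 -> Y = 10.277 ✓
All samples match this transformation.

(c) 3U - 2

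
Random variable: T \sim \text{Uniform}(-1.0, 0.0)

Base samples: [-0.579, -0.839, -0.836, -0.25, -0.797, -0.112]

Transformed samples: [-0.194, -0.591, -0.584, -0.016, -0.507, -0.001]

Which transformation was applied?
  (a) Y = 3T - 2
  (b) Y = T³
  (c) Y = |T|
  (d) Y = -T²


Checking option (b) Y = T³:
  T = -0.579 -> Y = -0.194 ✓
  T = -0.839 -> Y = -0.591 ✓
  T = -0.836 -> Y = -0.584 ✓
All samples match this transformation.

(b) T³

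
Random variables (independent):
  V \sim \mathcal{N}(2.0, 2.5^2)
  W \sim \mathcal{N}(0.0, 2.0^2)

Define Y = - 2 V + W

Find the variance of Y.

For independent RVs: Var(aX + bY) = a²Var(X) + b²Var(Y)
Var(V) = 6.25
Var(W) = 4
Var(Y) = (-2)²*6.25 + 1²*4
= 4*6.25 + 1*4 = 29

29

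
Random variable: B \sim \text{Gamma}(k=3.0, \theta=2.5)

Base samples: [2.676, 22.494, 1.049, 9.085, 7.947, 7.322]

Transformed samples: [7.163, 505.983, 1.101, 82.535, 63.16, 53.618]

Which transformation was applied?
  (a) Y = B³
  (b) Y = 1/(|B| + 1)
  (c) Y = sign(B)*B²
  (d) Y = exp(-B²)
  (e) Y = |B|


Checking option (c) Y = sign(B)*B²:
  B = 2.676 -> Y = 7.163 ✓
  B = 22.494 -> Y = 505.983 ✓
  B = 1.049 -> Y = 1.101 ✓
All samples match this transformation.

(c) sign(B)*B²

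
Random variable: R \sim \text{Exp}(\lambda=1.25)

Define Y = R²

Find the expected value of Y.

Using E[X²] = Var(X) + (E[X])²:
E[R] = 0.8
Var(R) = 1/1.25^2 = 0.64
E[R²] = 0.64 + 0.8² = 0.64 + 0.64 = 1.28

1.28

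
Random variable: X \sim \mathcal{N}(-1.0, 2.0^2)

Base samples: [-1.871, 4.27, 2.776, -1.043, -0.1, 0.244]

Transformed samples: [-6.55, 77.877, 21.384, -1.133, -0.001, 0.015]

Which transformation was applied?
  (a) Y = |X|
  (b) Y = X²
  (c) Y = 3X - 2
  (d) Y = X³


Checking option (d) Y = X³:
  X = -1.871 -> Y = -6.55 ✓
  X = 4.27 -> Y = 77.877 ✓
  X = 2.776 -> Y = 21.384 ✓
All samples match this transformation.

(d) X³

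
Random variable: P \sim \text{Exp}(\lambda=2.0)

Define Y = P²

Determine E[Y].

Using E[X²] = Var(X) + (E[X])²:
E[P] = 0.5
Var(P) = 1/2.0^2 = 0.25
E[P²] = 0.25 + 0.5² = 0.25 + 0.25 = 0.5

0.5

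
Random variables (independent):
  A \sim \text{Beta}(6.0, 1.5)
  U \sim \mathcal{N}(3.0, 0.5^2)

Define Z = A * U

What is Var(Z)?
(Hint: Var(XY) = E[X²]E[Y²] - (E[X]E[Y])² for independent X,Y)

Var(XY) = E[X²]E[Y²] - (E[X]E[Y])²
E[A] = 0.8, Var(A) = 0.018823529
E[U] = 3, Var(U) = 0.25
E[A²] = 0.018823529 + 0.8² = 0.65882353
E[U²] = 0.25 + 3² = 9.25
Var(Z) = 0.65882353*9.25 - (0.8*3)²
= 6.0941176 - 5.76 = 0.33411765

0.33411765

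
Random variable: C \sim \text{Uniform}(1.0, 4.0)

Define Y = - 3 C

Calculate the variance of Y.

For Y = aC + b: Var(Y) = a² * Var(C)
Var(C) = (4 - 1)^2/12 = 0.75
Var(Y) = (-3)² * 0.75 = 9 * 0.75 = 6.75

6.75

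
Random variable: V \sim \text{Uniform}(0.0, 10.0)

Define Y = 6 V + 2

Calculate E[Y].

For Y = 6V + 2:
E[Y] = 6 * E[V] + 2
E[V] = (0 + 10)/2 = 5
E[Y] = 6 * 5 + 2 = 32

32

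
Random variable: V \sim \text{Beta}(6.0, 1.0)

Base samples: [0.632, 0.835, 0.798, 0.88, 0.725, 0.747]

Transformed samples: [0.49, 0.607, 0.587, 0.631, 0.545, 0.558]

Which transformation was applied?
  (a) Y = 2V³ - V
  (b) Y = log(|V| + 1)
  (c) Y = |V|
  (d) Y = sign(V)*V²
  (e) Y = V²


Checking option (b) Y = log(|V| + 1):
  V = 0.632 -> Y = 0.49 ✓
  V = 0.835 -> Y = 0.607 ✓
  V = 0.798 -> Y = 0.587 ✓
All samples match this transformation.

(b) log(|V| + 1)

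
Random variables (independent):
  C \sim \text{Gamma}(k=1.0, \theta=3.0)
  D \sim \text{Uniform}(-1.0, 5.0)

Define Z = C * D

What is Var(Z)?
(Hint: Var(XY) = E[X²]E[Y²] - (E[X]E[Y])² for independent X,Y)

Var(XY) = E[X²]E[Y²] - (E[X]E[Y])²
E[C] = 3, Var(C) = 9
E[D] = 2, Var(D) = 3
E[C²] = 9 + 3² = 18
E[D²] = 3 + 2² = 7
Var(Z) = 18*7 - (3*2)²
= 126 - 36 = 90

90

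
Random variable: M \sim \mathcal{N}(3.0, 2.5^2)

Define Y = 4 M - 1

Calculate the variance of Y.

For Y = aM + b: Var(Y) = a² * Var(M)
Var(M) = 2.5^2 = 6.25
Var(Y) = 4² * 6.25 = 16 * 6.25 = 100

100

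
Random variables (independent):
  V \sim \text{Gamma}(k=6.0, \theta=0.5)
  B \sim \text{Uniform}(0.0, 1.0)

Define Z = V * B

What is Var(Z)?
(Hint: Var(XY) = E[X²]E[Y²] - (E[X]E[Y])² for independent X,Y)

Var(XY) = E[X²]E[Y²] - (E[X]E[Y])²
E[V] = 3, Var(V) = 1.5
E[B] = 0.5, Var(B) = 0.083333333
E[V²] = 1.5 + 3² = 10.5
E[B²] = 0.083333333 + 0.5² = 0.33333333
Var(Z) = 10.5*0.33333333 - (3*0.5)²
= 3.5 - 2.25 = 1.25

1.25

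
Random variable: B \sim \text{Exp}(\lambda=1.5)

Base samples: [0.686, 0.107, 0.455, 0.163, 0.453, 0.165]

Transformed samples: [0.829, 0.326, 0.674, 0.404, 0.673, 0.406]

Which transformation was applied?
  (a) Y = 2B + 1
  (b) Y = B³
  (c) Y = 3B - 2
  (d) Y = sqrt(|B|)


Checking option (d) Y = sqrt(|B|):
  B = 0.686 -> Y = 0.829 ✓
  B = 0.107 -> Y = 0.326 ✓
  B = 0.455 -> Y = 0.674 ✓
All samples match this transformation.

(d) sqrt(|B|)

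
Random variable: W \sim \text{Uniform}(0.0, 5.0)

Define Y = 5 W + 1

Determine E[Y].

For Y = 5W + 1:
E[Y] = 5 * E[W] + 1
E[W] = (0 + 5)/2 = 2.5
E[Y] = 5 * 2.5 + 1 = 13.5

13.5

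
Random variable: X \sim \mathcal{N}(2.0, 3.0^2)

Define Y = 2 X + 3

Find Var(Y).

For Y = aX + b: Var(Y) = a² * Var(X)
Var(X) = 3.0^2 = 9
Var(Y) = 2² * 9 = 4 * 9 = 36

36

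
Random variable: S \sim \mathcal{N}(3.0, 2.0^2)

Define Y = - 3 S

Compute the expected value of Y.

For Y = -3S:
E[Y] = -3 * E[S]
E[S] = 3.0 = 3
E[Y] = -3 * 3 = -9

-9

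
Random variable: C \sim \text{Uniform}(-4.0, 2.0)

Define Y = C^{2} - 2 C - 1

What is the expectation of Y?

E[Y] = 1*E[C²] - 2*E[C] - 1
E[C] = -1
E[C²] = Var(C) + (E[C])² = 3 + 1 = 4
E[Y] = 1*4 - 2*(-1) - 1 = 5

5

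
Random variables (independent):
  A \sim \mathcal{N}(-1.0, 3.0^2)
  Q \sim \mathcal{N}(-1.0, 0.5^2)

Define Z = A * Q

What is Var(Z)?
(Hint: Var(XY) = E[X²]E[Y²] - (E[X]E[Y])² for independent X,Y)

Var(XY) = E[X²]E[Y²] - (E[X]E[Y])²
E[A] = -1, Var(A) = 9
E[Q] = -1, Var(Q) = 0.25
E[A²] = 9 + (-1)² = 10
E[Q²] = 0.25 + (-1)² = 1.25
Var(Z) = 10*1.25 - (-1*(-1))²
= 12.5 - 1 = 11.5

11.5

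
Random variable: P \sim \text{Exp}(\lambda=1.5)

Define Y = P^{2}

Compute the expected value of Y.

E[Y] = 1*E[P²]
E[P] = 0.66666667
E[P²] = Var(P) + (E[P])² = 0.44444444 + 0.44444444 = 0.88888889
E[Y] = 1*0.88888889 = 0.88888889

0.88888889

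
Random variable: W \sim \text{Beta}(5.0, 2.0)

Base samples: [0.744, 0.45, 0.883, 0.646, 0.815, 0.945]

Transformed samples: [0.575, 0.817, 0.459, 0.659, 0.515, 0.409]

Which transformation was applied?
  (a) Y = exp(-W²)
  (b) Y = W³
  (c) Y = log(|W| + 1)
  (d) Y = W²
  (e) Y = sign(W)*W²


Checking option (a) Y = exp(-W²):
  W = 0.744 -> Y = 0.575 ✓
  W = 0.45 -> Y = 0.817 ✓
  W = 0.883 -> Y = 0.459 ✓
All samples match this transformation.

(a) exp(-W²)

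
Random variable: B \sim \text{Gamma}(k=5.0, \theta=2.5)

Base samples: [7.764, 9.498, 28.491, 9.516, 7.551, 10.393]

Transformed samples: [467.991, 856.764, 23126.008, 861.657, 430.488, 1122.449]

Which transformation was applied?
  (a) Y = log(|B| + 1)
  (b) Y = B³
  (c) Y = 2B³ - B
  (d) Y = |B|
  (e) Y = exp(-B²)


Checking option (b) Y = B³:
  B = 7.764 -> Y = 467.991 ✓
  B = 9.498 -> Y = 856.764 ✓
  B = 28.491 -> Y = 23126.008 ✓
All samples match this transformation.

(b) B³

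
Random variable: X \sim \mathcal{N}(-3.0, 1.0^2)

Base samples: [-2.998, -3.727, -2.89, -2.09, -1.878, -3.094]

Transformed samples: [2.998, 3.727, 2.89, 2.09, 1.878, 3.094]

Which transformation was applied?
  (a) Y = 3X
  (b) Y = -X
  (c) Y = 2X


Checking option (b) Y = -X:
  X = -2.998 -> Y = 2.998 ✓
  X = -3.727 -> Y = 3.727 ✓
  X = -2.89 -> Y = 2.89 ✓
All samples match this transformation.

(b) -X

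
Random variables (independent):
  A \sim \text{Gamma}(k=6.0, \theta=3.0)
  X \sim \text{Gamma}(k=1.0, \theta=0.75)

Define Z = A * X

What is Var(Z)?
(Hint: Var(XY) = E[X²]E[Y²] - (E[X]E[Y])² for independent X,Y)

Var(XY) = E[X²]E[Y²] - (E[X]E[Y])²
E[A] = 18, Var(A) = 54
E[X] = 0.75, Var(X) = 0.5625
E[A²] = 54 + 18² = 378
E[X²] = 0.5625 + 0.75² = 1.125
Var(Z) = 378*1.125 - (18*0.75)²
= 425.25 - 182.25 = 243

243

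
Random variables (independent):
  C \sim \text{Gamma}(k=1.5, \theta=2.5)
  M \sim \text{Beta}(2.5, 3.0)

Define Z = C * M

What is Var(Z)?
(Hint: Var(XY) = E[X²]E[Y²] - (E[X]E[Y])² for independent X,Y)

Var(XY) = E[X²]E[Y²] - (E[X]E[Y])²
E[C] = 3.75, Var(C) = 9.375
E[M] = 0.45454545, Var(M) = 0.038143675
E[C²] = 9.375 + 3.75² = 23.4375
E[M²] = 0.038143675 + 0.45454545² = 0.24475524
Var(Z) = 23.4375*0.24475524 - (3.75*0.45454545)²
= 5.736451 - 2.9054752 = 2.8309758

2.8309758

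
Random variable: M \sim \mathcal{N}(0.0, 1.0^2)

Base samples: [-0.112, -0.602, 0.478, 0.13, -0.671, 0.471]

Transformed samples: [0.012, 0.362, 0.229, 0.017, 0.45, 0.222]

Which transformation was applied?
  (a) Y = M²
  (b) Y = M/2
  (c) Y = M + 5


Checking option (a) Y = M²:
  M = -0.112 -> Y = 0.012 ✓
  M = -0.602 -> Y = 0.362 ✓
  M = 0.478 -> Y = 0.229 ✓
All samples match this transformation.

(a) M²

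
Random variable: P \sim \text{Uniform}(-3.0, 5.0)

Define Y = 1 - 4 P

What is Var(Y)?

For Y = aP + b: Var(Y) = a² * Var(P)
Var(P) = (5 + 3)^2/12 = 5.3333333
Var(Y) = (-4)² * 5.3333333 = 16 * 5.3333333 = 85.333333

85.333333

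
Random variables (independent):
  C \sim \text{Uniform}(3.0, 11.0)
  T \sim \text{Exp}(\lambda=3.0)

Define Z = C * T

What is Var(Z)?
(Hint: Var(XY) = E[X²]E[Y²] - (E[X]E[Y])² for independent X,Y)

Var(XY) = E[X²]E[Y²] - (E[X]E[Y])²
E[C] = 7, Var(C) = 5.3333333
E[T] = 0.33333333, Var(T) = 0.11111111
E[C²] = 5.3333333 + 7² = 54.333333
E[T²] = 0.11111111 + 0.33333333² = 0.22222222
Var(Z) = 54.333333*0.22222222 - (7*0.33333333)²
= 12.074074 - 5.4444444 = 6.6296296

6.6296296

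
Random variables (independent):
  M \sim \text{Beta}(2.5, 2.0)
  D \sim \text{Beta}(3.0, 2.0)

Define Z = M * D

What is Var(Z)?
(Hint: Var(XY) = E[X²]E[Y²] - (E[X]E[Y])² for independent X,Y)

Var(XY) = E[X²]E[Y²] - (E[X]E[Y])²
E[M] = 0.55555556, Var(M) = 0.044893378
E[D] = 0.6, Var(D) = 0.04
E[M²] = 0.044893378 + 0.55555556² = 0.35353535
E[D²] = 0.04 + 0.6² = 0.4
Var(Z) = 0.35353535*0.4 - (0.55555556*0.6)²
= 0.14141414 - 0.11111111 = 0.03030303

0.03030303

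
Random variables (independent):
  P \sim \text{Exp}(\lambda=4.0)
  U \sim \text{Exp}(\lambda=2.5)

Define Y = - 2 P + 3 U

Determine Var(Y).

For independent RVs: Var(aX + bY) = a²Var(X) + b²Var(Y)
Var(P) = 0.0625
Var(U) = 0.16
Var(Y) = (-2)²*0.0625 + 3²*0.16
= 4*0.0625 + 9*0.16 = 1.69

1.69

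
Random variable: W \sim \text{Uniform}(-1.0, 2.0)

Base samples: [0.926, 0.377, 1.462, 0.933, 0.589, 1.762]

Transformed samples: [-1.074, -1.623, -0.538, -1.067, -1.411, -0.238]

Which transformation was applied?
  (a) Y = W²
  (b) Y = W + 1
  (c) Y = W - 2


Checking option (c) Y = W - 2:
  W = 0.926 -> Y = -1.074 ✓
  W = 0.377 -> Y = -1.623 ✓
  W = 1.462 -> Y = -0.538 ✓
All samples match this transformation.

(c) W - 2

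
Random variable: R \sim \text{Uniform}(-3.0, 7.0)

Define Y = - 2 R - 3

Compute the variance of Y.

For Y = aR + b: Var(Y) = a² * Var(R)
Var(R) = (7 + 3)^2/12 = 8.3333333
Var(Y) = (-2)² * 8.3333333 = 4 * 8.3333333 = 33.333333

33.333333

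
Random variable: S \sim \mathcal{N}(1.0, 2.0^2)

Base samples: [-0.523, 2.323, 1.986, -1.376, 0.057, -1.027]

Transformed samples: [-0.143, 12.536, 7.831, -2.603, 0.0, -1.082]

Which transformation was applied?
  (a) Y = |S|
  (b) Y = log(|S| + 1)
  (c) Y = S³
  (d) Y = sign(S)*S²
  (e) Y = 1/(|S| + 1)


Checking option (c) Y = S³:
  S = -0.523 -> Y = -0.143 ✓
  S = 2.323 -> Y = 12.536 ✓
  S = 1.986 -> Y = 7.831 ✓
All samples match this transformation.

(c) S³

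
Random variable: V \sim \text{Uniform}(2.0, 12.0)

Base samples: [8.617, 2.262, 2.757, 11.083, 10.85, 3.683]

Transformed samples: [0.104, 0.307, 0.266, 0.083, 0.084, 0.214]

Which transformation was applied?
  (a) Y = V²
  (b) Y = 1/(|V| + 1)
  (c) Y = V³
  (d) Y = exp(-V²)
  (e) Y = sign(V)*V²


Checking option (b) Y = 1/(|V| + 1):
  V = 8.617 -> Y = 0.104 ✓
  V = 2.262 -> Y = 0.307 ✓
  V = 2.757 -> Y = 0.266 ✓
All samples match this transformation.

(b) 1/(|V| + 1)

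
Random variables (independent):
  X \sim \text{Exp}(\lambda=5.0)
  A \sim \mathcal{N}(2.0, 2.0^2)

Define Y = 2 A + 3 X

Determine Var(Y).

For independent RVs: Var(aX + bY) = a²Var(X) + b²Var(Y)
Var(X) = 0.04
Var(A) = 4
Var(Y) = 3²*0.04 + 2²*4
= 9*0.04 + 4*4 = 16.36

16.36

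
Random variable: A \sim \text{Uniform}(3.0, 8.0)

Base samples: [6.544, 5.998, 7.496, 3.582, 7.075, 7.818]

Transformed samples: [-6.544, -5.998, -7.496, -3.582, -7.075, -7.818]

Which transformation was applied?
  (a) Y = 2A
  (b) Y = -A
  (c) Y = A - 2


Checking option (b) Y = -A:
  A = 6.544 -> Y = -6.544 ✓
  A = 5.998 -> Y = -5.998 ✓
  A = 7.496 -> Y = -7.496 ✓
All samples match this transformation.

(b) -A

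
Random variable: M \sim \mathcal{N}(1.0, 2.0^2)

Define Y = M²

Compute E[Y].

Using E[X²] = Var(X) + (E[X])²:
E[M] = 1
Var(M) = 2.0^2 = 4
E[M²] = 4 + 1² = 4 + 1 = 5

5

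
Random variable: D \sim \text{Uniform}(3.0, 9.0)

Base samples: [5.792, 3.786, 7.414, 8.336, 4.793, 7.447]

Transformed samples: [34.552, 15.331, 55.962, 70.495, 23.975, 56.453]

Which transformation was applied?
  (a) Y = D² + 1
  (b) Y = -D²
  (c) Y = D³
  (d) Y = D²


Checking option (a) Y = D² + 1:
  D = 5.792 -> Y = 34.552 ✓
  D = 3.786 -> Y = 15.331 ✓
  D = 7.414 -> Y = 55.962 ✓
All samples match this transformation.

(a) D² + 1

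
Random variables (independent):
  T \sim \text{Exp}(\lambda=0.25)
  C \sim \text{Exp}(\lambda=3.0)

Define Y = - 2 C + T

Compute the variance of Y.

For independent RVs: Var(aX + bY) = a²Var(X) + b²Var(Y)
Var(T) = 16
Var(C) = 0.11111111
Var(Y) = 1²*16 + (-2)²*0.11111111
= 1*16 + 4*0.11111111 = 16.444444

16.444444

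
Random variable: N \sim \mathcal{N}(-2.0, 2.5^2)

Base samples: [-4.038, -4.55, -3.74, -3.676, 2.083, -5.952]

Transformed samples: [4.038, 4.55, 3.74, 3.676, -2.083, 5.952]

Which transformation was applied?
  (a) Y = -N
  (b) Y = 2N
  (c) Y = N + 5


Checking option (a) Y = -N:
  N = -4.038 -> Y = 4.038 ✓
  N = -4.55 -> Y = 4.55 ✓
  N = -3.74 -> Y = 3.74 ✓
All samples match this transformation.

(a) -N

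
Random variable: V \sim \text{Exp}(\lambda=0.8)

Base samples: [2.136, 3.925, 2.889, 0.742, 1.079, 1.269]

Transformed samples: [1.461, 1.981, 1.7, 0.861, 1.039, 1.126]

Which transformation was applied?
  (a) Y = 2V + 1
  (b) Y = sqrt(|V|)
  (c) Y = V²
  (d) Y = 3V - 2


Checking option (b) Y = sqrt(|V|):
  V = 2.136 -> Y = 1.461 ✓
  V = 3.925 -> Y = 1.981 ✓
  V = 2.889 -> Y = 1.7 ✓
All samples match this transformation.

(b) sqrt(|V|)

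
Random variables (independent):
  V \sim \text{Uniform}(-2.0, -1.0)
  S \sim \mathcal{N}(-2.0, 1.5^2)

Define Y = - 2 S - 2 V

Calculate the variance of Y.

For independent RVs: Var(aX + bY) = a²Var(X) + b²Var(Y)
Var(V) = 0.083333333
Var(S) = 2.25
Var(Y) = (-2)²*0.083333333 + (-2)²*2.25
= 4*0.083333333 + 4*2.25 = 9.3333333

9.3333333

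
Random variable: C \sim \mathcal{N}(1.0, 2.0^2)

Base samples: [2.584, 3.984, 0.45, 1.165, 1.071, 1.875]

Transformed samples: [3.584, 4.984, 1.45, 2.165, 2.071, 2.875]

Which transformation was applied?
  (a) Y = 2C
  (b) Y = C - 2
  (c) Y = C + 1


Checking option (c) Y = C + 1:
  C = 2.584 -> Y = 3.584 ✓
  C = 3.984 -> Y = 4.984 ✓
  C = 0.45 -> Y = 1.45 ✓
All samples match this transformation.

(c) C + 1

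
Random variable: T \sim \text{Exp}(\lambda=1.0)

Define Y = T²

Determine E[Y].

Using E[X²] = Var(X) + (E[X])²:
E[T] = 1
Var(T) = 1/1.0^2 = 1
E[T²] = 1 + 1² = 1 + 1 = 2

2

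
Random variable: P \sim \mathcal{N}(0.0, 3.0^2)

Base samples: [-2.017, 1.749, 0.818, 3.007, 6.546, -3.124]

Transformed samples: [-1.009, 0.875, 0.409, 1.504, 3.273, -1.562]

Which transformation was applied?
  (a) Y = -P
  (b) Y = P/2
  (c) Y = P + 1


Checking option (b) Y = P/2:
  P = -2.017 -> Y = -1.009 ✓
  P = 1.749 -> Y = 0.875 ✓
  P = 0.818 -> Y = 0.409 ✓
All samples match this transformation.

(b) P/2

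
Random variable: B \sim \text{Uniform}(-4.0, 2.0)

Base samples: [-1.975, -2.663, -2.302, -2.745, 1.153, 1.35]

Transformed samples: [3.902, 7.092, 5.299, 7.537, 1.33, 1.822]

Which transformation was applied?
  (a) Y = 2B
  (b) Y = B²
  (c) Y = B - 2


Checking option (b) Y = B²:
  B = -1.975 -> Y = 3.902 ✓
  B = -2.663 -> Y = 7.092 ✓
  B = -2.302 -> Y = 5.299 ✓
All samples match this transformation.

(b) B²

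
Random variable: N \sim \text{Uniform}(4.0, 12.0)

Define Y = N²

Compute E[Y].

Using E[X²] = Var(X) + (E[X])²:
E[N] = 8
Var(N) = (12 - 4)^2/12 = 5.3333333
E[N²] = 5.3333333 + 8² = 5.3333333 + 64 = 69.333333

69.333333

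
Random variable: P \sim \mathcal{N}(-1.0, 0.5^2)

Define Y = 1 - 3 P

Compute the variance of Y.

For Y = aP + b: Var(Y) = a² * Var(P)
Var(P) = 0.5^2 = 0.25
Var(Y) = (-3)² * 0.25 = 9 * 0.25 = 2.25

2.25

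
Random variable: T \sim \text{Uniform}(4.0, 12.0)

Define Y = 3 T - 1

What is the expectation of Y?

For Y = 3T - 1:
E[Y] = 3 * E[T] - 1
E[T] = (4 + 12)/2 = 8
E[Y] = 3 * 8 - 1 = 23

23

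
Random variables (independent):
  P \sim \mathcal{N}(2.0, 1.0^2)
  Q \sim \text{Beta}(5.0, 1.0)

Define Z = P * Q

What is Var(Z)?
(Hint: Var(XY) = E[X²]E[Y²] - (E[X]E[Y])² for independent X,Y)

Var(XY) = E[X²]E[Y²] - (E[X]E[Y])²
E[P] = 2, Var(P) = 1
E[Q] = 0.83333333, Var(Q) = 0.01984127
E[P²] = 1 + 2² = 5
E[Q²] = 0.01984127 + 0.83333333² = 0.71428571
Var(Z) = 5*0.71428571 - (2*0.83333333)²
= 3.5714286 - 2.7777778 = 0.79365079

0.79365079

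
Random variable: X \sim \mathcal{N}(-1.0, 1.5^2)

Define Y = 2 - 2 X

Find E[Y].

For Y = -2X + 2:
E[Y] = -2 * E[X] + 2
E[X] = -1.0 = -1
E[Y] = -2 * (-1) + 2 = 4

4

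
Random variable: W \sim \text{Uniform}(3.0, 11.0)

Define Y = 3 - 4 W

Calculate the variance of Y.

For Y = aW + b: Var(Y) = a² * Var(W)
Var(W) = (11 - 3)^2/12 = 5.3333333
Var(Y) = (-4)² * 5.3333333 = 16 * 5.3333333 = 85.333333

85.333333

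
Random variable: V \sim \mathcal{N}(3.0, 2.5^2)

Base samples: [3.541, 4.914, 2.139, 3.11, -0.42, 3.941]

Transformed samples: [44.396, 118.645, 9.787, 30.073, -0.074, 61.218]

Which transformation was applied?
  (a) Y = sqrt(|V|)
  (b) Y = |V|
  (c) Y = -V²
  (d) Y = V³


Checking option (d) Y = V³:
  V = 3.541 -> Y = 44.396 ✓
  V = 4.914 -> Y = 118.645 ✓
  V = 2.139 -> Y = 9.787 ✓
All samples match this transformation.

(d) V³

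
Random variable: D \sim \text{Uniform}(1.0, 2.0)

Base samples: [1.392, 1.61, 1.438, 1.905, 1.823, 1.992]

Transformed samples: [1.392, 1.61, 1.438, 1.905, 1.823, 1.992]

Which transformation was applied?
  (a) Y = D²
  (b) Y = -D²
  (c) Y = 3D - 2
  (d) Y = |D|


Checking option (d) Y = |D|:
  D = 1.392 -> Y = 1.392 ✓
  D = 1.61 -> Y = 1.61 ✓
  D = 1.438 -> Y = 1.438 ✓
All samples match this transformation.

(d) |D|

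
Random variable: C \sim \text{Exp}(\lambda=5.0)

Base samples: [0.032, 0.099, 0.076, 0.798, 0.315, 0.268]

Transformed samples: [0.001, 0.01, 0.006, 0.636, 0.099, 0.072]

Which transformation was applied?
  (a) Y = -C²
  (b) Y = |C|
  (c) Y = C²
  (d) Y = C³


Checking option (c) Y = C²:
  C = 0.032 -> Y = 0.001 ✓
  C = 0.099 -> Y = 0.01 ✓
  C = 0.076 -> Y = 0.006 ✓
All samples match this transformation.

(c) C²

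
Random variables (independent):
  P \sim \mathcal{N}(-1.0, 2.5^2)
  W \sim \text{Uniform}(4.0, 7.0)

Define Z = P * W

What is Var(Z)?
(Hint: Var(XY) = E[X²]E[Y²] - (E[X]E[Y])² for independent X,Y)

Var(XY) = E[X²]E[Y²] - (E[X]E[Y])²
E[P] = -1, Var(P) = 6.25
E[W] = 5.5, Var(W) = 0.75
E[P²] = 6.25 + (-1)² = 7.25
E[W²] = 0.75 + 5.5² = 31
Var(Z) = 7.25*31 - (-1*5.5)²
= 224.75 - 30.25 = 194.5

194.5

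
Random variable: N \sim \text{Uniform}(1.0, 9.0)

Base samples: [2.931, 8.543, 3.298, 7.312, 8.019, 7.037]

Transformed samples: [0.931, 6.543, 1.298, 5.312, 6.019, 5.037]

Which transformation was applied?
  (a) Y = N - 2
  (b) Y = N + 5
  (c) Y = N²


Checking option (a) Y = N - 2:
  N = 2.931 -> Y = 0.931 ✓
  N = 8.543 -> Y = 6.543 ✓
  N = 3.298 -> Y = 1.298 ✓
All samples match this transformation.

(a) N - 2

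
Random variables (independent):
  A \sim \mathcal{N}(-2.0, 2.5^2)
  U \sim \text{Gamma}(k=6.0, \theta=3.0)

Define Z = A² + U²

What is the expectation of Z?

E[Z] = E[A²] + E[U²]
E[A²] = Var(A) + E[A]² = 6.25 + 4 = 10.25
E[U²] = Var(U) + E[U]² = 54 + 324 = 378
E[Z] = 10.25 + 378 = 388.25

388.25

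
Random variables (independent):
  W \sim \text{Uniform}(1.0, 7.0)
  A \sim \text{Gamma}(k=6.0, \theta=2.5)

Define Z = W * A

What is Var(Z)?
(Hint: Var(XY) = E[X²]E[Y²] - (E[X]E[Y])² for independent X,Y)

Var(XY) = E[X²]E[Y²] - (E[X]E[Y])²
E[W] = 4, Var(W) = 3
E[A] = 15, Var(A) = 37.5
E[W²] = 3 + 4² = 19
E[A²] = 37.5 + 15² = 262.5
Var(Z) = 19*262.5 - (4*15)²
= 4987.5 - 3600 = 1387.5

1387.5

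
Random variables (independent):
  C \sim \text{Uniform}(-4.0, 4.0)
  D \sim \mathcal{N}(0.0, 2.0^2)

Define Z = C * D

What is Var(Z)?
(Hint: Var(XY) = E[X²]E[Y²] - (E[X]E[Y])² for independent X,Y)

Var(XY) = E[X²]E[Y²] - (E[X]E[Y])²
E[C] = 0, Var(C) = 5.3333333
E[D] = 0, Var(D) = 4
E[C²] = 5.3333333 + 0² = 5.3333333
E[D²] = 4 + 0² = 4
Var(Z) = 5.3333333*4 - (0*0)²
= 21.333333 - 0 = 21.333333

21.333333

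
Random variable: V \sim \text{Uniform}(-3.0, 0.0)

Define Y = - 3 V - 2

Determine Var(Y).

For Y = aV + b: Var(Y) = a² * Var(V)
Var(V) = (0 + 3)^2/12 = 0.75
Var(Y) = (-3)² * 0.75 = 9 * 0.75 = 6.75

6.75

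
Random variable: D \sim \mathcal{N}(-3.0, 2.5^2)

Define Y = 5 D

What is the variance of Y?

For Y = aD + b: Var(Y) = a² * Var(D)
Var(D) = 2.5^2 = 6.25
Var(Y) = 5² * 6.25 = 25 * 6.25 = 156.25

156.25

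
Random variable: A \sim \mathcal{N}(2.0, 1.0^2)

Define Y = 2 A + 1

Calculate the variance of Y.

For Y = aA + b: Var(Y) = a² * Var(A)
Var(A) = 1.0^2 = 1
Var(Y) = 2² * 1 = 4 * 1 = 4

4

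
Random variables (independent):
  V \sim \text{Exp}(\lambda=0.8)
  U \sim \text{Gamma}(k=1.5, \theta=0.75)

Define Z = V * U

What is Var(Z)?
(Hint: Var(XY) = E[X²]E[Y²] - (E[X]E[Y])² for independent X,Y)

Var(XY) = E[X²]E[Y²] - (E[X]E[Y])²
E[V] = 1.25, Var(V) = 1.5625
E[U] = 1.125, Var(U) = 0.84375
E[V²] = 1.5625 + 1.25² = 3.125
E[U²] = 0.84375 + 1.125² = 2.109375
Var(Z) = 3.125*2.109375 - (1.25*1.125)²
= 6.5917969 - 1.9775391 = 4.6142578

4.6142578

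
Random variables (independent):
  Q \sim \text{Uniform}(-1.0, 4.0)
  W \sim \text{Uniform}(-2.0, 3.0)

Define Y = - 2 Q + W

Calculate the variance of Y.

For independent RVs: Var(aX + bY) = a²Var(X) + b²Var(Y)
Var(Q) = 2.0833333
Var(W) = 2.0833333
Var(Y) = (-2)²*2.0833333 + 1²*2.0833333
= 4*2.0833333 + 1*2.0833333 = 10.416667

10.416667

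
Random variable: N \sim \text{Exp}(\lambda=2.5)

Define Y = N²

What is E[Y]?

E[N²] = Var(N) + (E[N])² = 0.16 + 0.16 = 0.32

0.32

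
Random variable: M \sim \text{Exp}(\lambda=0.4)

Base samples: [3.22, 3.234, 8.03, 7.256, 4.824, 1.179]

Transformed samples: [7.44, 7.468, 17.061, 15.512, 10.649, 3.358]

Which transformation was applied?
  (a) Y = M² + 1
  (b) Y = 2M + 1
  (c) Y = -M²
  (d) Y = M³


Checking option (b) Y = 2M + 1:
  M = 3.22 -> Y = 7.44 ✓
  M = 3.234 -> Y = 7.468 ✓
  M = 8.03 -> Y = 17.061 ✓
All samples match this transformation.

(b) 2M + 1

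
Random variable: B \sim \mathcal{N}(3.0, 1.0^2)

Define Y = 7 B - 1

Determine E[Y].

For Y = 7B - 1:
E[Y] = 7 * E[B] - 1
E[B] = 3.0 = 3
E[Y] = 7 * 3 - 1 = 20

20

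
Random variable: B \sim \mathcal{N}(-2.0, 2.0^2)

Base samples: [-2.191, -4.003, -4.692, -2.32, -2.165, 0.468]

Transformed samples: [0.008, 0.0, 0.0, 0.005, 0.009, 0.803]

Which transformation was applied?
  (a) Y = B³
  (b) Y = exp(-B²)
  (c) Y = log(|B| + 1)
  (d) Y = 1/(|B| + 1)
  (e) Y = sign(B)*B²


Checking option (b) Y = exp(-B²):
  B = -2.191 -> Y = 0.008 ✓
  B = -4.003 -> Y = 0.0 ✓
  B = -4.692 -> Y = 0.0 ✓
All samples match this transformation.

(b) exp(-B²)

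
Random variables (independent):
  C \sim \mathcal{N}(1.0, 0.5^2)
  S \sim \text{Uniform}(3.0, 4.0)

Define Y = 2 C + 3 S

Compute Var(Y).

For independent RVs: Var(aX + bY) = a²Var(X) + b²Var(Y)
Var(C) = 0.25
Var(S) = 0.083333333
Var(Y) = 2²*0.25 + 3²*0.083333333
= 4*0.25 + 9*0.083333333 = 1.75

1.75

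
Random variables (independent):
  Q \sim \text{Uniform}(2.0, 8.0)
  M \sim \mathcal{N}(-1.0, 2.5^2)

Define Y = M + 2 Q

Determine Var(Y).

For independent RVs: Var(aX + bY) = a²Var(X) + b²Var(Y)
Var(Q) = 3
Var(M) = 6.25
Var(Y) = 2²*3 + 1²*6.25
= 4*3 + 1*6.25 = 18.25

18.25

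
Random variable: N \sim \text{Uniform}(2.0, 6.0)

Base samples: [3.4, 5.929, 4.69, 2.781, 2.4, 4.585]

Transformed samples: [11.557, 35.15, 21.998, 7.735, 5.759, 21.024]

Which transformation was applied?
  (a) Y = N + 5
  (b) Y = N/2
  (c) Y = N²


Checking option (c) Y = N²:
  N = 3.4 -> Y = 11.557 ✓
  N = 5.929 -> Y = 35.15 ✓
  N = 4.69 -> Y = 21.998 ✓
All samples match this transformation.

(c) N²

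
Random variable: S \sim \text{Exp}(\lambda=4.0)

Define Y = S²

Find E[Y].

E[S²] = Var(S) + (E[S])² = 0.0625 + 0.0625 = 0.125

0.125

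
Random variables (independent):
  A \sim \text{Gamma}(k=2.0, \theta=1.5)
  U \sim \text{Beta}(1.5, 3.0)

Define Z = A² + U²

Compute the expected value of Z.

E[Z] = E[A²] + E[U²]
E[A²] = Var(A) + E[A]² = 4.5 + 9 = 13.5
E[U²] = Var(U) + E[U]² = 0.04040404 + 0.11111111 = 0.15151515
E[Z] = 13.5 + 0.15151515 = 13.651515

13.651515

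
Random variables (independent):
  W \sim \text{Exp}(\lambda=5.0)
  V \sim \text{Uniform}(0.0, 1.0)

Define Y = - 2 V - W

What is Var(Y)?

For independent RVs: Var(aX + bY) = a²Var(X) + b²Var(Y)
Var(W) = 0.04
Var(V) = 0.083333333
Var(Y) = (-1)²*0.04 + (-2)²*0.083333333
= 1*0.04 + 4*0.083333333 = 0.37333333

0.37333333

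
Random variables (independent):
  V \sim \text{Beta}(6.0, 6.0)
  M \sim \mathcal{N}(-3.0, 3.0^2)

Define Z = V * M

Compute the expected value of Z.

For independent RVs: E[XY] = E[X]*E[Y]
E[V] = 0.5
E[M] = -3
E[Z] = 0.5 * (-3) = -1.5

-1.5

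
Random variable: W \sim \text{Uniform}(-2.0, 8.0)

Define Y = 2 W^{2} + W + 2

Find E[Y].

E[Y] = 2*E[W²] + 1*E[W] + 2
E[W] = 3
E[W²] = Var(W) + (E[W])² = 8.3333333 + 9 = 17.333333
E[Y] = 2*17.333333 + 1*3 + 2 = 39.666667

39.666667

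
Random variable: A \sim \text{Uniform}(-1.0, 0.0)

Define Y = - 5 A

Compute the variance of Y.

For Y = aA + b: Var(Y) = a² * Var(A)
Var(A) = (0 + 1)^2/12 = 0.083333333
Var(Y) = (-5)² * 0.083333333 = 25 * 0.083333333 = 2.0833333

2.0833333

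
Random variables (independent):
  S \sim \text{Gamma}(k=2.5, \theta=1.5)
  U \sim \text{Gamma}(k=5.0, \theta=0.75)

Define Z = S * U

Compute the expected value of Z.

For independent RVs: E[XY] = E[X]*E[Y]
E[S] = 3.75
E[U] = 3.75
E[Z] = 3.75 * 3.75 = 14.0625

14.0625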